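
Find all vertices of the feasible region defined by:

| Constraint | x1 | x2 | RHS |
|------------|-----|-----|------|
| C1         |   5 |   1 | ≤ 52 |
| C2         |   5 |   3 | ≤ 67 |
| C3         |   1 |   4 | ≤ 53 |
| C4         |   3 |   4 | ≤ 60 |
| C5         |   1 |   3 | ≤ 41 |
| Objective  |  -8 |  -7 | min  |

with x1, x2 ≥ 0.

(0, 0), (10.4, 0), (8.9, 7.5), (8, 9), (3.5, 12.38), (0, 13.25)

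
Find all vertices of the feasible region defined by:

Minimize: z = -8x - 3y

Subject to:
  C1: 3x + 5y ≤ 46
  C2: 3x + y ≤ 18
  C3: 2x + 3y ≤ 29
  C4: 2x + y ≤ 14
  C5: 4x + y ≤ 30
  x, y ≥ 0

(0, 0), (6, 0), (4, 6), (3.429, 7.143), (0, 9.2)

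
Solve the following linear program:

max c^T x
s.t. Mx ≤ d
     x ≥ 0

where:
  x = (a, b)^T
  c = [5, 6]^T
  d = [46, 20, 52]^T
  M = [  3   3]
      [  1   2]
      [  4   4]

Evaluate the objective at each vertex of the feasible region:
  z(0, 0) = 0
  z(13, 0) = 65
  z(6, 7) = 72  ←
  z(0, 10) = 60
The maximum is at a = 6, b = 7.

a = 6, b = 7, z = 72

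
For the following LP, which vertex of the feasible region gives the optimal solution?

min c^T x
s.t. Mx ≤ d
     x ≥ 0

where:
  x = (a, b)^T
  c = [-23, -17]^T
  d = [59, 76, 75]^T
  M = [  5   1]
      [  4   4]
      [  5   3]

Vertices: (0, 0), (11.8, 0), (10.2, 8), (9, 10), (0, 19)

Evaluate the objective at each vertex of the feasible region:
  z(0, 0) = 0
  z(11.8, 0) = -271.4
  z(10.2, 8) = -370.6
  z(9, 10) = -377  ←
  z(0, 19) = -323
The minimum is at a = 9, b = 10.

(9, 10)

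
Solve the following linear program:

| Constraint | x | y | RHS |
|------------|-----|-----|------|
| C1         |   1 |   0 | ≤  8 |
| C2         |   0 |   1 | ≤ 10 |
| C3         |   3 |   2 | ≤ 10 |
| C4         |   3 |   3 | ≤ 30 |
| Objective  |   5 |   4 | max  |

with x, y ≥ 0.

Evaluate the objective at each vertex of the feasible region:
  z(0, 0) = 0
  z(3.333, 0) = 16.67
  z(0, 5) = 20  ←
The maximum is at x = 0, y = 5.

x = 0, y = 5, z = 20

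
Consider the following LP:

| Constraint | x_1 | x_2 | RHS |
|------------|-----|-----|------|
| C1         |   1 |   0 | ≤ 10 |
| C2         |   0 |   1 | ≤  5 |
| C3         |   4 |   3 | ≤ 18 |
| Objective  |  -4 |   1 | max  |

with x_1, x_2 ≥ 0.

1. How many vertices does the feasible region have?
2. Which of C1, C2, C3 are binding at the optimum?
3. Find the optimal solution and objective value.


1. 4
2. C2
3. x_1 = 0, x_2 = 5, z = 5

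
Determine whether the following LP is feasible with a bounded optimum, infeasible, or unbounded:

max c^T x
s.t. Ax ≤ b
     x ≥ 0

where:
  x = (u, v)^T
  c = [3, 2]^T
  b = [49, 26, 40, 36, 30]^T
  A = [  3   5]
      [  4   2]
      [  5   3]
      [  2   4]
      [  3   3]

Feasible with a bounded optimal solution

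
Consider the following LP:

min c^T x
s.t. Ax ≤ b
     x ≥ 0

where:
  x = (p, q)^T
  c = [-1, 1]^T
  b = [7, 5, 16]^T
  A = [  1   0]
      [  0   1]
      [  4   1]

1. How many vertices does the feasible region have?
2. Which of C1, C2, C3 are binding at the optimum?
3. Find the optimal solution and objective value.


1. 4
2. C3
3. p = 4, q = 0, z = -4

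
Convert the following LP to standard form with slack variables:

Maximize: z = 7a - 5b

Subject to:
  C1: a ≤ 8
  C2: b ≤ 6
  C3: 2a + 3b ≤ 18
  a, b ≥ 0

max z = 7a - 5b

s.t.
  a + s1 = 8
  b + s2 = 6
  2a + 3b + s3 = 18
  a, b, s1, s2, s3 ≥ 0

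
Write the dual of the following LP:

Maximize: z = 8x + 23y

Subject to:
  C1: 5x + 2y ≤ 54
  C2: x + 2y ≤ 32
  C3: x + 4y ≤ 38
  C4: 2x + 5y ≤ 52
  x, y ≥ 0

Primal max cᵀx s.t. Ax ≤ b, x ≥ 0  →  Dual min bᵀy s.t. Aᵀy ≥ c, y ≥ 0.

Minimize: z = 54y1 + 32y2 + 38y3 + 52y4

Subject to:
  5y1 + y2 + y3 + 2y4 ≥ 8
  2y1 + 2y2 + 4y3 + 5y4 ≥ 23
  y1, y2, y3, y4 ≥ 0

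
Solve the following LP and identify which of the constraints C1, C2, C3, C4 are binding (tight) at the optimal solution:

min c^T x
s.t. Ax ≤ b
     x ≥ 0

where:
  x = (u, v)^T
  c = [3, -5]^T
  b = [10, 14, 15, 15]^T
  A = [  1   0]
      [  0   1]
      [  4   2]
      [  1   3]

At u = 0, v = 5, compute slack b - a·x for each constraint:
  C1: 10 − 0 = 10  (slack)
  C2: 14 − 5 = 9  (slack)
  C3: 15 − 10 = 5  (slack)
  C4: 15 − 15 = 0  (binding)

Optimal: u = 0, v = 5
Binding: C4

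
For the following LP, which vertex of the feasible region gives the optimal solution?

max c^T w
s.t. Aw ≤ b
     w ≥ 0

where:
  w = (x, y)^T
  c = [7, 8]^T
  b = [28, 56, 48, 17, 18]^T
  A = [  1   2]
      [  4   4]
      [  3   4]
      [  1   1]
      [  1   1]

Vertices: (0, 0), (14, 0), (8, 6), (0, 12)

Evaluate the objective at each vertex of the feasible region:
  z(0, 0) = 0
  z(14, 0) = 98
  z(8, 6) = 104  ←
  z(0, 12) = 96
The maximum is at x = 8, y = 6.

(8, 6)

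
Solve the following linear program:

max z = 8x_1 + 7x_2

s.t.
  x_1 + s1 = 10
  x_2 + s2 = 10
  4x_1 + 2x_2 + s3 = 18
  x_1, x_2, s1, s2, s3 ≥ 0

Evaluate the objective at each vertex of the feasible region:
  z(0, 0) = 0
  z(4.5, 0) = 36
  z(0, 9) = 63  ←
The maximum is at x_1 = 0, x_2 = 9.

x_1 = 0, x_2 = 9, z = 63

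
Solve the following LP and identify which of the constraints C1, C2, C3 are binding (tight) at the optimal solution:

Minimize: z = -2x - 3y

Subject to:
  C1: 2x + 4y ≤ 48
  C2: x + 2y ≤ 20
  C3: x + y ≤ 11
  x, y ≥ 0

At x = 2, y = 9, compute slack b - a·x for each constraint:
  C1: 48 − 40 = 8  (slack)
  C2: 20 − 20 = 0  (binding)
  C3: 11 − 11 = 0  (binding)

Optimal: x = 2, y = 9
Binding: C2, C3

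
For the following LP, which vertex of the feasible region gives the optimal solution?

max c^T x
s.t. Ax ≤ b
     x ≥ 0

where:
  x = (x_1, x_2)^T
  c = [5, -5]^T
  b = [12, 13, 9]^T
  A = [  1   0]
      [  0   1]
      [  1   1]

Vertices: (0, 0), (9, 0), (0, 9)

Evaluate the objective at each vertex of the feasible region:
  z(0, 0) = 0
  z(9, 0) = 45  ←
  z(0, 9) = -45
The maximum is at x_1 = 9, x_2 = 0.

(9, 0)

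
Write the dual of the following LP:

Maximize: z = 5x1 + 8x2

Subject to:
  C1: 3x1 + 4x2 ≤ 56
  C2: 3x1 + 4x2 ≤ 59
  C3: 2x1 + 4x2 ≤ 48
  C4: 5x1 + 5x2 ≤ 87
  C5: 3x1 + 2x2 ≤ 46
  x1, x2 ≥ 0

Primal max cᵀx s.t. Ax ≤ b, x ≥ 0  →  Dual min bᵀy s.t. Aᵀy ≥ c, y ≥ 0.

Minimize: z = 56y1 + 59y2 + 48y3 + 87y4 + 46y5

Subject to:
  3y1 + 3y2 + 2y3 + 5y4 + 3y5 ≥ 5
  4y1 + 4y2 + 4y3 + 5y4 + 2y5 ≥ 8
  y1, y2, y3, y4, y5 ≥ 0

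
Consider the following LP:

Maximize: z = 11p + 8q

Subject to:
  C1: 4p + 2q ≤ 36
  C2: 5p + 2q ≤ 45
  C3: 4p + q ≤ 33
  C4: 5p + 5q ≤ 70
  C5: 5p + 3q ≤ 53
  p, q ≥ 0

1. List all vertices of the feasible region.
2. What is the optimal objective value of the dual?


1. (0, 0), (8.25, 0), (7.5, 3), (4, 10), (0, 14)
2. 124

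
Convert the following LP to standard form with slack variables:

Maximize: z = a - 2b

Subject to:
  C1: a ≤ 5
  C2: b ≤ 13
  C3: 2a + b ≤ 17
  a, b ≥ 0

max z = a - 2b

s.t.
  a + s1 = 5
  b + s2 = 13
  2a + b + s3 = 17
  a, b, s1, s2, s3 ≥ 0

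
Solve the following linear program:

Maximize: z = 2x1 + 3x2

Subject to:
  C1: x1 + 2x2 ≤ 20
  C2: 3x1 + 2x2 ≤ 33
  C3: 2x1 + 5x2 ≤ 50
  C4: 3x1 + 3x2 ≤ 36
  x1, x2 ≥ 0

Evaluate the objective at each vertex of the feasible region:
  z(0, 0) = 0
  z(11, 0) = 22
  z(9, 3) = 27
  z(4, 8) = 32  ←
  z(0, 10) = 30
The maximum is at x1 = 4, x2 = 8.

x1 = 4, x2 = 8, z = 32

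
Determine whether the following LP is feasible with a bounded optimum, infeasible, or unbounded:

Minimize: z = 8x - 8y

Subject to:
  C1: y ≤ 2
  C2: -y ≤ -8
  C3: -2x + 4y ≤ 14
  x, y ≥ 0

Infeasible (no feasible solution exists)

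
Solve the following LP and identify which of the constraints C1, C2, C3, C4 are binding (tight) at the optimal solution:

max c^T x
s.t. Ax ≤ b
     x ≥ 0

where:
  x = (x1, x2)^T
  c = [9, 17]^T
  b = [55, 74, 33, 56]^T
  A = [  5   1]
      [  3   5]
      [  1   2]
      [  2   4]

At x1 = 8, x2 = 10, compute slack b - a·x for each constraint:
  C1: 55 − 50 = 5  (slack)
  C2: 74 − 74 = 0  (binding)
  C3: 33 − 28 = 5  (slack)
  C4: 56 − 56 = 0  (binding)

Optimal: x1 = 8, x2 = 10
Binding: C2, C4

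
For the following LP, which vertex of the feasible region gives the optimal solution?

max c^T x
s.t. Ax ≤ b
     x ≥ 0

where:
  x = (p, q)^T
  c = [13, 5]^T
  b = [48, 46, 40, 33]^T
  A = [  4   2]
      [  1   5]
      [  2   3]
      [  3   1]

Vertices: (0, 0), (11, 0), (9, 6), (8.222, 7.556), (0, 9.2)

Evaluate the objective at each vertex of the feasible region:
  z(0, 0) = 0
  z(11, 0) = 143
  z(9, 6) = 147  ←
  z(8.222, 7.556) = 144.7
  z(0, 9.2) = 46
The maximum is at p = 9, q = 6.

(9, 6)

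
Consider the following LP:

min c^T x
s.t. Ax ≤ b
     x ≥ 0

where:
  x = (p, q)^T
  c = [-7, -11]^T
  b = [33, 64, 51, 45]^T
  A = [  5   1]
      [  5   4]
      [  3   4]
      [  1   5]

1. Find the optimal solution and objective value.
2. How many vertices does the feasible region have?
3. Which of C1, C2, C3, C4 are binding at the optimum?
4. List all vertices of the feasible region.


1. p = 5, q = 8, z = -123
2. 4
3. C1, C4
4. (0, 0), (6.6, 0), (5, 8), (0, 9)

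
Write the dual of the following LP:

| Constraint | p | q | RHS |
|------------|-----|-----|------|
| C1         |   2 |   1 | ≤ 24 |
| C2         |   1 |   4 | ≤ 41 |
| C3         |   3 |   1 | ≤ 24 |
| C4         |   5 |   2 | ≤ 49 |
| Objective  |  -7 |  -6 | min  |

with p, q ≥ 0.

Primal min cᵀx s.t. Ax ≤ b, x ≥ 0  →  Dual max −bᵀy s.t. Aᵀy ≥ −c, y ≥ 0.

Maximize: z = -24y1 - 41y2 - 24y3 - 49y4

Subject to:
  2y1 + y2 + 3y3 + 5y4 ≥ 7
  y1 + 4y2 + y3 + 2y4 ≥ 6
  y1, y2, y3, y4 ≥ 0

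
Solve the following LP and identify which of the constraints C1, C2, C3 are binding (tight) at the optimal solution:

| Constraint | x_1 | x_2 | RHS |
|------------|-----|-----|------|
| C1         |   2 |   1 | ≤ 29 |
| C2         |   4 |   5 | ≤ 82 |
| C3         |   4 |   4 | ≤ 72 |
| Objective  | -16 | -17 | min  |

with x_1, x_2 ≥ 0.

At x_1 = 8, x_2 = 10, compute slack b - a·x for each constraint:
  C1: 29 − 26 = 3  (slack)
  C2: 82 − 82 = 0  (binding)
  C3: 72 − 72 = 0  (binding)

Optimal: x_1 = 8, x_2 = 10
Binding: C2, C3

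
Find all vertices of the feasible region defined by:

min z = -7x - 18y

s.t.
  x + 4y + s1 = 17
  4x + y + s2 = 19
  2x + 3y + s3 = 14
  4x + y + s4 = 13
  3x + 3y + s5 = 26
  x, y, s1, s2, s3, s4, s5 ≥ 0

(0, 0), (3.25, 0), (2.5, 3), (1, 4), (0, 4.25)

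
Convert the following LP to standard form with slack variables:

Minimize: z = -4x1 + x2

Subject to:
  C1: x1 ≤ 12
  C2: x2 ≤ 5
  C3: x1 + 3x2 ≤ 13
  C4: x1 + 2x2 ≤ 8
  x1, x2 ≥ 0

min z = -4x1 + x2

s.t.
  x1 + s1 = 12
  x2 + s2 = 5
  x1 + 3x2 + s3 = 13
  x1 + 2x2 + s4 = 8
  x1, x2, s1, s2, s3, s4 ≥ 0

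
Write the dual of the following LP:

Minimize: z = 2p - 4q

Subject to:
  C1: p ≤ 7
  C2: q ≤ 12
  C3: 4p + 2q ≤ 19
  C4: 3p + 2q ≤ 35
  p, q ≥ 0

Primal min cᵀx s.t. Ax ≤ b, x ≥ 0  →  Dual max −bᵀy s.t. Aᵀy ≥ −c, y ≥ 0.

Maximize: z = -7y1 - 12y2 - 19y3 - 35y4

Subject to:
  y1 + 4y3 + 3y4 ≥ -2
  y2 + 2y3 + 2y4 ≥ 4
  y1, y2, y3, y4 ≥ 0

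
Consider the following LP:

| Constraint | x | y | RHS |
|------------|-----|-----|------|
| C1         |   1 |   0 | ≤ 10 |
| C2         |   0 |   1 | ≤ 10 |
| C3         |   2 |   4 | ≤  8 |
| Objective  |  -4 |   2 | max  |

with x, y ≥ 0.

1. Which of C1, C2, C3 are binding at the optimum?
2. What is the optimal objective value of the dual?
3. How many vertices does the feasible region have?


1. C3
2. 4
3. 3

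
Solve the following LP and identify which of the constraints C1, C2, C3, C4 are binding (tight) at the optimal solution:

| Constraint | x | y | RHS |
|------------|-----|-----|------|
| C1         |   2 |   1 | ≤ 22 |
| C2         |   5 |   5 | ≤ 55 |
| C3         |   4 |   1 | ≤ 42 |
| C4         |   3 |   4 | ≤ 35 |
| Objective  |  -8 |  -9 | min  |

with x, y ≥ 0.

At x = 9, y = 2, compute slack b - a·x for each constraint:
  C1: 22 − 20 = 2  (slack)
  C2: 55 − 55 = 0  (binding)
  C3: 42 − 38 = 4  (slack)
  C4: 35 − 35 = 0  (binding)

Optimal: x = 9, y = 2
Binding: C2, C4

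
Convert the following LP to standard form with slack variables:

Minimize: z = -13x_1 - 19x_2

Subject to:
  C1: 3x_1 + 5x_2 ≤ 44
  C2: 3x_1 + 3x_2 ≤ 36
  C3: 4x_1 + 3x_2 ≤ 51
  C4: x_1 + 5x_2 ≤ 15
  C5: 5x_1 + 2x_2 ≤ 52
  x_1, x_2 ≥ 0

min z = -13x_1 - 19x_2

s.t.
  3x_1 + 5x_2 + s1 = 44
  3x_1 + 3x_2 + s2 = 36
  4x_1 + 3x_2 + s3 = 51
  x_1 + 5x_2 + s4 = 15
  5x_1 + 2x_2 + s5 = 52
  x_1, x_2, s1, s2, s3, s4, s5 ≥ 0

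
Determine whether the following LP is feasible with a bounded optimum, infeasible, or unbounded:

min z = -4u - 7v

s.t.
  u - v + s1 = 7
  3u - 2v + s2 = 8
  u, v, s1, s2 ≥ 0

Unbounded (objective can decrease without bound)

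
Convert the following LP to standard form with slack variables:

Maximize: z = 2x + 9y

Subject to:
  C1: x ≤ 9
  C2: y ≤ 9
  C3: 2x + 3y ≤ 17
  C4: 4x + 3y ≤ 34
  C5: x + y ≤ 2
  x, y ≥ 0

max z = 2x + 9y

s.t.
  x + s1 = 9
  y + s2 = 9
  2x + 3y + s3 = 17
  4x + 3y + s4 = 34
  x + y + s5 = 2
  x, y, s1, s2, s3, s4, s5 ≥ 0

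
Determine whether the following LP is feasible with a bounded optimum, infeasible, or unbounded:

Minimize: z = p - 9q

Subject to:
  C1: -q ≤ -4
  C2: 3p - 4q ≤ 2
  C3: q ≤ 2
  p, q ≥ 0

Infeasible (no feasible solution exists)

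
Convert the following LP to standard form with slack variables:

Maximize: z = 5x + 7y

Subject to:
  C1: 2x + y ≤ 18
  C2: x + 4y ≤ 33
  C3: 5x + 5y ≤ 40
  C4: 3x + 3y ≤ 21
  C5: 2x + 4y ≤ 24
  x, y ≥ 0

max z = 5x + 7y

s.t.
  2x + y + s1 = 18
  x + 4y + s2 = 33
  5x + 5y + s3 = 40
  3x + 3y + s4 = 21
  2x + 4y + s5 = 24
  x, y, s1, s2, s3, s4, s5 ≥ 0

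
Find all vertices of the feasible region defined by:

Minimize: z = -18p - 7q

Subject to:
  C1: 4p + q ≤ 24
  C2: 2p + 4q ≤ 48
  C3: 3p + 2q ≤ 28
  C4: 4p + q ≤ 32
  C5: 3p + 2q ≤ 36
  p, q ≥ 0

(0, 0), (6, 0), (4, 8), (2, 11), (0, 12)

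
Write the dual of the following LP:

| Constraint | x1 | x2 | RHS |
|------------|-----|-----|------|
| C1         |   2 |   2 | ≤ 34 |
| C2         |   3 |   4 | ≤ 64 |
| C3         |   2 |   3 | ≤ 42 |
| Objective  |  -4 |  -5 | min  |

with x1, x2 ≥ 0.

Primal min cᵀx s.t. Ax ≤ b, x ≥ 0  →  Dual max −bᵀy s.t. Aᵀy ≥ −c, y ≥ 0.

Maximize: z = -34y1 - 64y2 - 42y3

Subject to:
  2y1 + 3y2 + 2y3 ≥ 4
  2y1 + 4y2 + 3y3 ≥ 5
  y1, y2, y3 ≥ 0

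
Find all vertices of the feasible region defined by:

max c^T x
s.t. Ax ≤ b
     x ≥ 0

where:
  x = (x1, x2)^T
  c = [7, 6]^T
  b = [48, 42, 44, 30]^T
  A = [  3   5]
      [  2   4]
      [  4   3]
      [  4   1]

(0, 0), (7.5, 0), (6, 6), (0, 9.6)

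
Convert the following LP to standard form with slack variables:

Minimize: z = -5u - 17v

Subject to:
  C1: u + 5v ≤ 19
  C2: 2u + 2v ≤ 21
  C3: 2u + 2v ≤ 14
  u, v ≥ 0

min z = -5u - 17v

s.t.
  u + 5v + s1 = 19
  2u + 2v + s2 = 21
  2u + 2v + s3 = 14
  u, v, s1, s2, s3 ≥ 0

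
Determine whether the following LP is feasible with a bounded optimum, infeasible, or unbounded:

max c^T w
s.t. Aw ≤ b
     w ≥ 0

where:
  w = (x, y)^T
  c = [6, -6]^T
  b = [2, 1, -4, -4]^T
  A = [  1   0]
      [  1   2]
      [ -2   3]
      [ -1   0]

Infeasible (no feasible solution exists)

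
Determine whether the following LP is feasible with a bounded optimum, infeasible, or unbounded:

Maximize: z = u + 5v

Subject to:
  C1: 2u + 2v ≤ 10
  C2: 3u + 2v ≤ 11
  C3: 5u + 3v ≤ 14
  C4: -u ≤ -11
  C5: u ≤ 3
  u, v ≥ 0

Infeasible (no feasible solution exists)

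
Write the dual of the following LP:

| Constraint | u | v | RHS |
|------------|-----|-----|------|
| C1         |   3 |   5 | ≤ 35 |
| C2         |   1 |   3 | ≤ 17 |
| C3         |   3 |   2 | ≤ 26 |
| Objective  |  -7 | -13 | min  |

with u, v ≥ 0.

Primal min cᵀx s.t. Ax ≤ b, x ≥ 0  →  Dual max −bᵀy s.t. Aᵀy ≥ −c, y ≥ 0.

Maximize: z = -35y1 - 17y2 - 26y3

Subject to:
  3y1 + y2 + 3y3 ≥ 7
  5y1 + 3y2 + 2y3 ≥ 13
  y1, y2, y3 ≥ 0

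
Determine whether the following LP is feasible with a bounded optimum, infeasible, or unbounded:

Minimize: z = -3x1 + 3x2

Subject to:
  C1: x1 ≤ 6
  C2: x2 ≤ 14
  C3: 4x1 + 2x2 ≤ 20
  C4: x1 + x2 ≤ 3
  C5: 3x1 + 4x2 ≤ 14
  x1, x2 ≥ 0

Feasible with a bounded optimal solution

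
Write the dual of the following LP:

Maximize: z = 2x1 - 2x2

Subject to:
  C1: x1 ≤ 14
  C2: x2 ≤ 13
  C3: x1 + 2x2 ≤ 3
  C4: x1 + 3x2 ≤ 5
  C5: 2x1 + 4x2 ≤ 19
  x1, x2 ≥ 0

Primal max cᵀx s.t. Ax ≤ b, x ≥ 0  →  Dual min bᵀy s.t. Aᵀy ≥ c, y ≥ 0.

Minimize: z = 14y1 + 13y2 + 3y3 + 5y4 + 19y5

Subject to:
  y1 + y3 + y4 + 2y5 ≥ 2
  y2 + 2y3 + 3y4 + 4y5 ≥ -2
  y1, y2, y3, y4, y5 ≥ 0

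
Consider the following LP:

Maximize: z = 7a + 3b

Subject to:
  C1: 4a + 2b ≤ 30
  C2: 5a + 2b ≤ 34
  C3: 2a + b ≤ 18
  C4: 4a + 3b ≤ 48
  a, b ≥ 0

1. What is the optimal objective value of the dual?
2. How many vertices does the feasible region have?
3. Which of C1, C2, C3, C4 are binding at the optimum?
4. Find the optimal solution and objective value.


1. 49
2. 4
3. C1, C2
4. a = 4, b = 7, z = 49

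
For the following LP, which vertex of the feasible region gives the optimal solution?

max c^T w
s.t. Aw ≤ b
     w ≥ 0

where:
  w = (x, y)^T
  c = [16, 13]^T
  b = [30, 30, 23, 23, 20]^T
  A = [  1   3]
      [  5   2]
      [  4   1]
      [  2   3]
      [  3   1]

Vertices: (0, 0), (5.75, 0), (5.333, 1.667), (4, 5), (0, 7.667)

Evaluate the objective at each vertex of the feasible region:
  z(0, 0) = 0
  z(5.75, 0) = 92
  z(5.333, 1.667) = 107
  z(4, 5) = 129  ←
  z(0, 7.667) = 99.67
The maximum is at x = 4, y = 5.

(4, 5)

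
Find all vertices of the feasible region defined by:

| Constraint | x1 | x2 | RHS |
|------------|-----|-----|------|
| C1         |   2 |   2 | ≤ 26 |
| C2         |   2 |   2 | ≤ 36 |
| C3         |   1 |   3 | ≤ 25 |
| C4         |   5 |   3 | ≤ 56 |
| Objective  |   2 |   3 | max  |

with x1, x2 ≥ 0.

(0, 0), (11.2, 0), (8.5, 4.5), (7, 6), (0, 8.333)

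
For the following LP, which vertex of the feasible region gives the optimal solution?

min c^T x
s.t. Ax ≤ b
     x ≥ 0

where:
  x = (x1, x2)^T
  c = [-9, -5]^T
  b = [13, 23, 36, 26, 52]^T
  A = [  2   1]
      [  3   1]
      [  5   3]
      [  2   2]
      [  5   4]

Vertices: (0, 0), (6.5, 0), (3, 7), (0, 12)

Evaluate the objective at each vertex of the feasible region:
  z(0, 0) = 0
  z(6.5, 0) = -58.5
  z(3, 7) = -62  ←
  z(0, 12) = -60
The minimum is at x1 = 3, x2 = 7.

(3, 7)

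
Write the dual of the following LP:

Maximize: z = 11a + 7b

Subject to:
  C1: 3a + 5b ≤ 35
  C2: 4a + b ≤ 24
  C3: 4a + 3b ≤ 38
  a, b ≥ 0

Primal max cᵀx s.t. Ax ≤ b, x ≥ 0  →  Dual min bᵀy s.t. Aᵀy ≥ c, y ≥ 0.

Minimize: z = 35y1 + 24y2 + 38y3

Subject to:
  3y1 + 4y2 + 4y3 ≥ 11
  5y1 + y2 + 3y3 ≥ 7
  y1, y2, y3 ≥ 0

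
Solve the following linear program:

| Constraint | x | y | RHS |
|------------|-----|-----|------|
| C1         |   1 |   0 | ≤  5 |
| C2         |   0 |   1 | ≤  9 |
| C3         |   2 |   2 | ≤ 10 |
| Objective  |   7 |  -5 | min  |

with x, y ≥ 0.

Evaluate the objective at each vertex of the feasible region:
  z(0, 0) = 0
  z(5, 0) = 35
  z(0, 5) = -25  ←
The minimum is at x = 0, y = 5.

x = 0, y = 5, z = -25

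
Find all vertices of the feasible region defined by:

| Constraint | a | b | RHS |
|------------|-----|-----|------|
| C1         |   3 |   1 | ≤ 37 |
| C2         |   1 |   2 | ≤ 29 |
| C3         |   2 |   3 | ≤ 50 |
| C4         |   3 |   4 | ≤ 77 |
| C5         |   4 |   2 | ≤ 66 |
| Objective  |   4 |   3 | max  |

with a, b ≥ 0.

(0, 0), (12.33, 0), (9, 10), (0, 14.5)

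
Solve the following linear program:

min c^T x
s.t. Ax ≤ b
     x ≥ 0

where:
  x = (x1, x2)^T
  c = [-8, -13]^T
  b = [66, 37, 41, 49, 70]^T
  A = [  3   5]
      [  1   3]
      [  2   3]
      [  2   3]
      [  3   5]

Evaluate the objective at each vertex of the feasible region:
  z(0, 0) = 0
  z(20.5, 0) = -164
  z(7, 9) = -173  ←
  z(3.25, 11.25) = -172.2
  z(0, 12.33) = -160.3
The minimum is at x1 = 7, x2 = 9.

x1 = 7, x2 = 9, z = -173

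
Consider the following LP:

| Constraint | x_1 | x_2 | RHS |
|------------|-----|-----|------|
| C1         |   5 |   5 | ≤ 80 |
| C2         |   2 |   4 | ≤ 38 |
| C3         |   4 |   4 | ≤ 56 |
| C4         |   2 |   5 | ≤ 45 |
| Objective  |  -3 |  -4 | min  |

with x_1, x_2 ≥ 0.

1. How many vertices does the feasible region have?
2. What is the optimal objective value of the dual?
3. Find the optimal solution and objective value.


1. 5
2. -47
3. x_1 = 9, x_2 = 5, z = -47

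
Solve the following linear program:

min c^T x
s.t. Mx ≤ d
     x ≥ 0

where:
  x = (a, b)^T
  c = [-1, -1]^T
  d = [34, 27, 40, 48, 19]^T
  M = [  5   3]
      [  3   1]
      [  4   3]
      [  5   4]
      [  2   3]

Evaluate the objective at each vertex of the feasible region:
  z(0, 0) = 0
  z(6.8, 0) = -6.8
  z(5, 3) = -8  ←
  z(0, 6.333) = -6.333
The minimum is at a = 5, b = 3.

a = 5, b = 3, z = -8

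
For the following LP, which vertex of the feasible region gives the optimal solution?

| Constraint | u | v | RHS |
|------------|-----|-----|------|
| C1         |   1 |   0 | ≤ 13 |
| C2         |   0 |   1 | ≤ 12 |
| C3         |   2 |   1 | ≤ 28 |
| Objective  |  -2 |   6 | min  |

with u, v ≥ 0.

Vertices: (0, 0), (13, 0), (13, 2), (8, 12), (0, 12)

Evaluate the objective at each vertex of the feasible region:
  z(0, 0) = 0
  z(13, 0) = -26  ←
  z(13, 2) = -14
  z(8, 12) = 56
  z(0, 12) = 72
The minimum is at u = 13, v = 0.

(13, 0)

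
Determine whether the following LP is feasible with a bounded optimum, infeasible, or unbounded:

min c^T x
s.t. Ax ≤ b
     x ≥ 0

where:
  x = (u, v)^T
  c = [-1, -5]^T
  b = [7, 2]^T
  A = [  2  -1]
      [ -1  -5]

Unbounded (objective can decrease without bound)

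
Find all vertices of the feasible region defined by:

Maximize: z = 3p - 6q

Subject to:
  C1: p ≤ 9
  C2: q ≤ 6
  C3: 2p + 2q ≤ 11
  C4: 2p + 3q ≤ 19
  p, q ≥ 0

(0, 0), (5.5, 0), (0, 5.5)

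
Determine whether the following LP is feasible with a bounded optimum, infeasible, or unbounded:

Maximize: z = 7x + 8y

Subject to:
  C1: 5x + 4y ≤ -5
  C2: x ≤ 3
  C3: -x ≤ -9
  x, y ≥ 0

Infeasible (no feasible solution exists)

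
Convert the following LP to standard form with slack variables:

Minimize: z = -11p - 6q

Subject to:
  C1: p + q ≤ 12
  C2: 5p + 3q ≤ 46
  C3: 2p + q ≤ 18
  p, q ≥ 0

min z = -11p - 6q

s.t.
  p + q + s1 = 12
  5p + 3q + s2 = 46
  2p + q + s3 = 18
  p, q, s1, s2, s3 ≥ 0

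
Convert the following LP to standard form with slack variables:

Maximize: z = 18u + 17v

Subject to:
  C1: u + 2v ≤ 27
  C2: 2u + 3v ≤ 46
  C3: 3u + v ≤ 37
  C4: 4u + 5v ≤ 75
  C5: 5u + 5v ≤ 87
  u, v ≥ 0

max z = 18u + 17v

s.t.
  u + 2v + s1 = 27
  2u + 3v + s2 = 46
  3u + v + s3 = 37
  4u + 5v + s4 = 75
  5u + 5v + s5 = 87
  u, v, s1, s2, s3, s4, s5 ≥ 0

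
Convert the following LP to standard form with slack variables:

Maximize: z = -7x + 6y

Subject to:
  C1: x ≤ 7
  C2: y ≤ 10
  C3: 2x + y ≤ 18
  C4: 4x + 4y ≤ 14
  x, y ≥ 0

max z = -7x + 6y

s.t.
  x + s1 = 7
  y + s2 = 10
  2x + y + s3 = 18
  4x + 4y + s4 = 14
  x, y, s1, s2, s3, s4 ≥ 0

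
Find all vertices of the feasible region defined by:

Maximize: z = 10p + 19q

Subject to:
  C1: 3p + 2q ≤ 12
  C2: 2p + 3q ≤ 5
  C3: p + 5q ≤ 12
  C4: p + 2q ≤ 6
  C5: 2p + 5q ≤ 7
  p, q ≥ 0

(0, 0), (2.5, 0), (1, 1), (0, 1.4)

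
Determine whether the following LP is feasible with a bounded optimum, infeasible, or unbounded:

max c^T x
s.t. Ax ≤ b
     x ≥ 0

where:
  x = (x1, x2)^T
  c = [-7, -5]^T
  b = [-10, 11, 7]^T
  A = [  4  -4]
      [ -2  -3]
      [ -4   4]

Infeasible (no feasible solution exists)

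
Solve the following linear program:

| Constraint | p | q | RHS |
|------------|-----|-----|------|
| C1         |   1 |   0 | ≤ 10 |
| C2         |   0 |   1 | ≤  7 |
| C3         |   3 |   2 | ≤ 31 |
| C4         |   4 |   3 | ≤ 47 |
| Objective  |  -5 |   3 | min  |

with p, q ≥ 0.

Evaluate the objective at each vertex of the feasible region:
  z(0, 0) = 0
  z(10, 0) = -50  ←
  z(10, 0.5) = -48.5
  z(5.667, 7) = -7.333
  z(0, 7) = 21
The minimum is at p = 10, q = 0.

p = 10, q = 0, z = -50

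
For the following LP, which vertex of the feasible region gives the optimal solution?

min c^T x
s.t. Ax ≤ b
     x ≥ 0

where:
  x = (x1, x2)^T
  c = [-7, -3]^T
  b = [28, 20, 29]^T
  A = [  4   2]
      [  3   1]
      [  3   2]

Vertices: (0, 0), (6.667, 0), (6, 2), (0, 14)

Evaluate the objective at each vertex of the feasible region:
  z(0, 0) = 0
  z(6.667, 0) = -46.67
  z(6, 2) = -48  ←
  z(0, 14) = -42
The minimum is at x1 = 6, x2 = 2.

(6, 2)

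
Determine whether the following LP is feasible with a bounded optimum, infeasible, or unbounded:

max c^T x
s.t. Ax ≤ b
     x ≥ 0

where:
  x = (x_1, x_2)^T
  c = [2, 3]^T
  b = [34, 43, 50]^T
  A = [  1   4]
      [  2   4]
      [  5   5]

Feasible with a bounded optimal solution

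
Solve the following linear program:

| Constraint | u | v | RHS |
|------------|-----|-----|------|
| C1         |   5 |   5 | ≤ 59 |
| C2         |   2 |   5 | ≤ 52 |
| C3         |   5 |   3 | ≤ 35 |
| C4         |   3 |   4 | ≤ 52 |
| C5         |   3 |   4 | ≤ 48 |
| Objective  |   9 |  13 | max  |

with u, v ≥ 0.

Evaluate the objective at each vertex of the feasible region:
  z(0, 0) = 0
  z(7, 0) = 63
  z(1, 10) = 139  ←
  z(0, 10.4) = 135.2
The maximum is at u = 1, v = 10.

u = 1, v = 10, z = 139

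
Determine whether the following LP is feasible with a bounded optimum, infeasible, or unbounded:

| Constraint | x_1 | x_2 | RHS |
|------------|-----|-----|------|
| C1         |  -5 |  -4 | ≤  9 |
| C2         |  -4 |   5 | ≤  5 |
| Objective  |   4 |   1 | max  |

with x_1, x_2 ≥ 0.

Unbounded (objective can increase without bound)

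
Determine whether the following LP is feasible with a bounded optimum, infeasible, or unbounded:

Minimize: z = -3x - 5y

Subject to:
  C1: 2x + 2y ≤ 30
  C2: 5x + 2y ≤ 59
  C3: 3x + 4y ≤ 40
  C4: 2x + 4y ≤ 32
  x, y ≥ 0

Feasible with a bounded optimal solution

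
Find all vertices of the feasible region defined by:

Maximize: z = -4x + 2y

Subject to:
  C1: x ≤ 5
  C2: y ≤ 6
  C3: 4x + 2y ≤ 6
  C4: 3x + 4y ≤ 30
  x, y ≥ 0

(0, 0), (1.5, 0), (0, 3)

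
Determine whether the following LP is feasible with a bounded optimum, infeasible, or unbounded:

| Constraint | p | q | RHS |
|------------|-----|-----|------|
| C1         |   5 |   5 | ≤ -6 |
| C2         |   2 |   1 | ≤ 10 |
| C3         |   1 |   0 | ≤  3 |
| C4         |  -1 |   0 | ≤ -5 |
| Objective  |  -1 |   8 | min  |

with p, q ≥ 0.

Infeasible (no feasible solution exists)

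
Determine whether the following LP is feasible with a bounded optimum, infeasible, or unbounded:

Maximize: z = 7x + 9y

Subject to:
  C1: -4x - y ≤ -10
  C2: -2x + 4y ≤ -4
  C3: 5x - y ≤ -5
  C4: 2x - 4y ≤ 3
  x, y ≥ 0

Infeasible (no feasible solution exists)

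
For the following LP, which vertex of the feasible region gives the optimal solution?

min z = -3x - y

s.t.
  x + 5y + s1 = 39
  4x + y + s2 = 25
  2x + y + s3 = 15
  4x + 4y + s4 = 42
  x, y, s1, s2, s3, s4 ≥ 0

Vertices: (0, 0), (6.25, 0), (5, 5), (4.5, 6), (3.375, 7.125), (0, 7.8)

Evaluate the objective at each vertex of the feasible region:
  z(0, 0) = 0
  z(6.25, 0) = -18.75
  z(5, 5) = -20  ←
  z(4.5, 6) = -19.5
  z(3.375, 7.125) = -17.25
  z(0, 7.8) = -7.8
The minimum is at x = 5, y = 5.

(5, 5)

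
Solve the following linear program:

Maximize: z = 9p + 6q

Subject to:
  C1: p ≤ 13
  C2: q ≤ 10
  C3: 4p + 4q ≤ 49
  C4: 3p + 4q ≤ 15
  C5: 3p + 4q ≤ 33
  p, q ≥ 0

Evaluate the objective at each vertex of the feasible region:
  z(0, 0) = 0
  z(5, 0) = 45  ←
  z(0, 3.75) = 22.5
The maximum is at p = 5, q = 0.

p = 5, q = 0, z = 45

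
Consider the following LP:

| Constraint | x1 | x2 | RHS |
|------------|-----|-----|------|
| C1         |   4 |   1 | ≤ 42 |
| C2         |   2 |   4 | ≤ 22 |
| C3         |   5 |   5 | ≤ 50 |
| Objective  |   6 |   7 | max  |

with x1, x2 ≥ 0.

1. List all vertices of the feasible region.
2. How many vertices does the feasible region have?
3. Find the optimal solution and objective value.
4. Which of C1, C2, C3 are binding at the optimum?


1. (0, 0), (10, 0), (9, 1), (0, 5.5)
2. 4
3. x1 = 9, x2 = 1, z = 61
4. C2, C3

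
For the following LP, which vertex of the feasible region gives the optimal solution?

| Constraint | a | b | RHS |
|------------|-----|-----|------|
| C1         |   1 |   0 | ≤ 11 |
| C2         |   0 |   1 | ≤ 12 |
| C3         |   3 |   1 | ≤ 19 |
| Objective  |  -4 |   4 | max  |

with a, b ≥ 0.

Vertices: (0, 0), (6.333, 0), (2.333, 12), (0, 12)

Evaluate the objective at each vertex of the feasible region:
  z(0, 0) = 0
  z(6.333, 0) = -25.33
  z(2.333, 12) = 38.67
  z(0, 12) = 48  ←
The maximum is at a = 0, b = 12.

(0, 12)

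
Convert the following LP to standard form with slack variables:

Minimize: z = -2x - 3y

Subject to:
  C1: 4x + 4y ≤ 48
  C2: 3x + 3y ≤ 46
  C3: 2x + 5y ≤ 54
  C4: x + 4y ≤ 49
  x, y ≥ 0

min z = -2x - 3y

s.t.
  4x + 4y + s1 = 48
  3x + 3y + s2 = 46
  2x + 5y + s3 = 54
  x + 4y + s4 = 49
  x, y, s1, s2, s3, s4 ≥ 0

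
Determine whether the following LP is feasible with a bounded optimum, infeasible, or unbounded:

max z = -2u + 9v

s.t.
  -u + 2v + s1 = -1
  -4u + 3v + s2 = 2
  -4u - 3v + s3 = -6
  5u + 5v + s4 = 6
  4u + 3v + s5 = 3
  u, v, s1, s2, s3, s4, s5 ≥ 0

Infeasible (no feasible solution exists)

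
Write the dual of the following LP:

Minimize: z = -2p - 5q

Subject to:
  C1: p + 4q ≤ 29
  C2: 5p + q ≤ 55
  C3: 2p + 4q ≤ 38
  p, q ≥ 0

Primal min cᵀx s.t. Ax ≤ b, x ≥ 0  →  Dual max −bᵀy s.t. Aᵀy ≥ −c, y ≥ 0.

Maximize: z = -29y1 - 55y2 - 38y3

Subject to:
  y1 + 5y2 + 2y3 ≥ 2
  4y1 + y2 + 4y3 ≥ 5
  y1, y2, y3 ≥ 0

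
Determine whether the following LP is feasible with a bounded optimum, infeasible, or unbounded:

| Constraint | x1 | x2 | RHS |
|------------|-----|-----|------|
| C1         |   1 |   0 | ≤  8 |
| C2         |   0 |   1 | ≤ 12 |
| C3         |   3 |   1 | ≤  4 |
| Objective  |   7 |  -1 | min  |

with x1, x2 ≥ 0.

Feasible with a bounded optimal solution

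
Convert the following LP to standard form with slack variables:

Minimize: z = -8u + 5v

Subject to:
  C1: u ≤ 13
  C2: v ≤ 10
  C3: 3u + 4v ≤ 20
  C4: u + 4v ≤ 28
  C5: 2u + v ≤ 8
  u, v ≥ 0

min z = -8u + 5v

s.t.
  u + s1 = 13
  v + s2 = 10
  3u + 4v + s3 = 20
  u + 4v + s4 = 28
  2u + v + s5 = 8
  u, v, s1, s2, s3, s4, s5 ≥ 0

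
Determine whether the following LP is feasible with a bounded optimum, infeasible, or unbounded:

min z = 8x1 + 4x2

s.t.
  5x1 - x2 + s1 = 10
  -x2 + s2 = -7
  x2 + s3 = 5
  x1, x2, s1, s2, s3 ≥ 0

Infeasible (no feasible solution exists)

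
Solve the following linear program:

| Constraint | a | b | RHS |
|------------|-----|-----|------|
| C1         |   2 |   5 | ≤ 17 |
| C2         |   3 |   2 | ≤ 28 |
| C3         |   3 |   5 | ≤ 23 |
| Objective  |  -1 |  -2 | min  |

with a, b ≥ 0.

Evaluate the objective at each vertex of the feasible region:
  z(0, 0) = 0
  z(7.667, 0) = -7.667
  z(6, 1) = -8  ←
  z(0, 3.4) = -6.8
The minimum is at a = 6, b = 1.

a = 6, b = 1, z = -8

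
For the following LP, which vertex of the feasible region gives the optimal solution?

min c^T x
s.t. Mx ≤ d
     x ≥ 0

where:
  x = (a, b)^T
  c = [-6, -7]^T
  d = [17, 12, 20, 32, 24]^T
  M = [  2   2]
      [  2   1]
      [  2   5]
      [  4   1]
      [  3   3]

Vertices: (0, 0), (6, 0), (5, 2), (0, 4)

Evaluate the objective at each vertex of the feasible region:
  z(0, 0) = 0
  z(6, 0) = -36
  z(5, 2) = -44  ←
  z(0, 4) = -28
The minimum is at a = 5, b = 2.

(5, 2)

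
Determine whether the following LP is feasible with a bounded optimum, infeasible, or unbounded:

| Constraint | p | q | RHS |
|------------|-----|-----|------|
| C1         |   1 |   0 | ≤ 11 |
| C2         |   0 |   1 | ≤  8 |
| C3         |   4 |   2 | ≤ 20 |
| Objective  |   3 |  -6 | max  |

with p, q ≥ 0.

Feasible with a bounded optimal solution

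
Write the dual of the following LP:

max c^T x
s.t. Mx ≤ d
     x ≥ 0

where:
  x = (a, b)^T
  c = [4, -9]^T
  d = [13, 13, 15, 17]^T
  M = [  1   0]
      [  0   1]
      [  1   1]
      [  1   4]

Primal max cᵀx s.t. Ax ≤ b, x ≥ 0  →  Dual min bᵀy s.t. Aᵀy ≥ c, y ≥ 0.

Minimize: z = 13y1 + 13y2 + 15y3 + 17y4

Subject to:
  y1 + y3 + y4 ≥ 4
  y2 + y3 + 4y4 ≥ -9
  y1, y2, y3, y4 ≥ 0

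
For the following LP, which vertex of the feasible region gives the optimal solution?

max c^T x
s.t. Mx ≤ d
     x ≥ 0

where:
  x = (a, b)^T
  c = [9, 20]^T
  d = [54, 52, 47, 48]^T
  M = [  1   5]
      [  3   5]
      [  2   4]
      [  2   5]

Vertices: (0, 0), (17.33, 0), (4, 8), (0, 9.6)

Evaluate the objective at each vertex of the feasible region:
  z(0, 0) = 0
  z(17.33, 0) = 156
  z(4, 8) = 196  ←
  z(0, 9.6) = 192
The maximum is at a = 4, b = 8.

(4, 8)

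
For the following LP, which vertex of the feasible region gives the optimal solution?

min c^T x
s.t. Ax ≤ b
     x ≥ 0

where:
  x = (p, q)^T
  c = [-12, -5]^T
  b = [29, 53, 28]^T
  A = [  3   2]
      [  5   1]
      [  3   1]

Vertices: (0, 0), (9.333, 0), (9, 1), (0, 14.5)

Evaluate the objective at each vertex of the feasible region:
  z(0, 0) = 0
  z(9.333, 0) = -112
  z(9, 1) = -113  ←
  z(0, 14.5) = -72.5
The minimum is at p = 9, q = 1.

(9, 1)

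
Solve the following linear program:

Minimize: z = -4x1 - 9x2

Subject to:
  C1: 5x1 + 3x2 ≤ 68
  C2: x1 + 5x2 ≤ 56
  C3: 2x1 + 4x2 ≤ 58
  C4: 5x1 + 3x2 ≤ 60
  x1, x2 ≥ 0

Evaluate the objective at each vertex of the feasible region:
  z(0, 0) = 0
  z(12, 0) = -48
  z(6, 10) = -114  ←
  z(0, 11.2) = -100.8
The minimum is at x1 = 6, x2 = 10.

x1 = 6, x2 = 10, z = -114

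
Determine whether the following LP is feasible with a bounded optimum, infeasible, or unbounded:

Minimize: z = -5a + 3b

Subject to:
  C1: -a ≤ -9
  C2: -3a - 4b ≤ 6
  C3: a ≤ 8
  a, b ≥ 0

Infeasible (no feasible solution exists)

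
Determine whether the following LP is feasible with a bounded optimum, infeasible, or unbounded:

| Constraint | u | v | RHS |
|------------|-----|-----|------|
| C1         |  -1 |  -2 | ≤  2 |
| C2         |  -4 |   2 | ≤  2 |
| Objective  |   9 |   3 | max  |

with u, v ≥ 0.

Unbounded (objective can increase without bound)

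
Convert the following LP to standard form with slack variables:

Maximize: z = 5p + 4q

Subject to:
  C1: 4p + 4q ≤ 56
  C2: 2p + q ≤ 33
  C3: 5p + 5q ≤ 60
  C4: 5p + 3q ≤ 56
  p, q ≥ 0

max z = 5p + 4q

s.t.
  4p + 4q + s1 = 56
  2p + q + s2 = 33
  5p + 5q + s3 = 60
  5p + 3q + s4 = 56
  p, q, s1, s2, s3, s4 ≥ 0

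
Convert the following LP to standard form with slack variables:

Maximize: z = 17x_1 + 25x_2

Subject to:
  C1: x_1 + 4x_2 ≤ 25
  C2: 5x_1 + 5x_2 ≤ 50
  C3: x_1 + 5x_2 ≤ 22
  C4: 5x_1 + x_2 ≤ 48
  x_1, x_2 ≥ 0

max z = 17x_1 + 25x_2

s.t.
  x_1 + 4x_2 + s1 = 25
  5x_1 + 5x_2 + s2 = 50
  x_1 + 5x_2 + s3 = 22
  5x_1 + x_2 + s4 = 48
  x_1, x_2, s1, s2, s3, s4 ≥ 0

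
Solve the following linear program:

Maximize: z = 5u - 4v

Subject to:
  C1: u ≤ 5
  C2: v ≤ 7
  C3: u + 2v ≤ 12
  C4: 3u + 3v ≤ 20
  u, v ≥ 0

Evaluate the objective at each vertex of the feasible region:
  z(0, 0) = 0
  z(5, 0) = 25  ←
  z(5, 1.667) = 18.33
  z(1.333, 5.333) = -14.67
  z(0, 6) = -24
The maximum is at u = 5, v = 0.

u = 5, v = 0, z = 25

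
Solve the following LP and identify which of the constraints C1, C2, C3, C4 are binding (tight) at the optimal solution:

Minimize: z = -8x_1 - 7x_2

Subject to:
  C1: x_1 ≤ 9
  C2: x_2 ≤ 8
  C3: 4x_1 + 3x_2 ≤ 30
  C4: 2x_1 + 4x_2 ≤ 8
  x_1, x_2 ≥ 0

At x_1 = 4, x_2 = 0, compute slack b - a·x for each constraint:
  C1: 9 − 4 = 5  (slack)
  C2: 8 − 0 = 8  (slack)
  C3: 30 − 16 = 14  (slack)
  C4: 8 − 8 = 0  (binding)

Optimal: x_1 = 4, x_2 = 0
Binding: C4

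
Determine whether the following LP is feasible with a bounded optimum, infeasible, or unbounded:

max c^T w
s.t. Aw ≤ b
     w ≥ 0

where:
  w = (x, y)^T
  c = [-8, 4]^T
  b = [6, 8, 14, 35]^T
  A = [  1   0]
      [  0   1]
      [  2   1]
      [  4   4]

Feasible with a bounded optimal solution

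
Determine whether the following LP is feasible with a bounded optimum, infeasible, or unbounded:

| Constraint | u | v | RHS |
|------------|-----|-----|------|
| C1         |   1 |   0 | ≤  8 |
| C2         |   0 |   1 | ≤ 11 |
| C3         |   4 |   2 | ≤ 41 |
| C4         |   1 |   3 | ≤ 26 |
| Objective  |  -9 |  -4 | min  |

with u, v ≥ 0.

Feasible with a bounded optimal solution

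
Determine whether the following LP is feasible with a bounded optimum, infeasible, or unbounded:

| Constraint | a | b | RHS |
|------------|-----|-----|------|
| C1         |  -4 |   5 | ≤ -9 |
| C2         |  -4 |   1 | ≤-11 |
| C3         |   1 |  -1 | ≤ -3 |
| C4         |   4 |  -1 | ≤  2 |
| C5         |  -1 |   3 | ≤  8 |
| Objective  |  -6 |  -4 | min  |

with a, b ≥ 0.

Infeasible (no feasible solution exists)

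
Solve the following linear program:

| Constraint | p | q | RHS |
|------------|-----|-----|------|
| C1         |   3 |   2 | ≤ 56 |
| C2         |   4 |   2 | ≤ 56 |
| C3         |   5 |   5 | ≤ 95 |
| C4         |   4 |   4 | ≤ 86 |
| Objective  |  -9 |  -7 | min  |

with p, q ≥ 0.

Evaluate the objective at each vertex of the feasible region:
  z(0, 0) = 0
  z(14, 0) = -126
  z(9, 10) = -151  ←
  z(0, 19) = -133
The minimum is at p = 9, q = 10.

p = 9, q = 10, z = -151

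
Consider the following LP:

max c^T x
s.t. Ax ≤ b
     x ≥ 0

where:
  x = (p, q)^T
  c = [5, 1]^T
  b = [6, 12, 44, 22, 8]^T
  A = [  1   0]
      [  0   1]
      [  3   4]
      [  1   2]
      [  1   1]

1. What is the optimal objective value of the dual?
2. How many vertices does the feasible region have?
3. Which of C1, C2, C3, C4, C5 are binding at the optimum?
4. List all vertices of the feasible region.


1. 32
2. 4
3. C1, C5
4. (0, 0), (6, 0), (6, 2), (0, 8)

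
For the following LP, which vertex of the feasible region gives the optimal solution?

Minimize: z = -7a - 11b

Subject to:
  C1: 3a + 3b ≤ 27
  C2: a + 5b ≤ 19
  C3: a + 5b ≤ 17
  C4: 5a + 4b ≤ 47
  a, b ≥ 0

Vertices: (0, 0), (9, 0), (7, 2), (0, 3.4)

Evaluate the objective at each vertex of the feasible region:
  z(0, 0) = 0
  z(9, 0) = -63
  z(7, 2) = -71  ←
  z(0, 3.4) = -37.4
The minimum is at a = 7, b = 2.

(7, 2)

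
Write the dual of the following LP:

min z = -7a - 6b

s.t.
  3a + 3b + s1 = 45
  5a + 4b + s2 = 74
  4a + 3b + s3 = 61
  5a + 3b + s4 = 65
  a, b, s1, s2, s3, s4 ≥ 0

Primal min cᵀx s.t. Ax ≤ b, x ≥ 0  →  Dual max −bᵀy s.t. Aᵀy ≥ −c, y ≥ 0.

Maximize: z = -45y1 - 74y2 - 61y3 - 65y4

Subject to:
  3y1 + 5y2 + 4y3 + 5y4 ≥ 7
  3y1 + 4y2 + 3y3 + 3y4 ≥ 6
  y1, y2, y3, y4 ≥ 0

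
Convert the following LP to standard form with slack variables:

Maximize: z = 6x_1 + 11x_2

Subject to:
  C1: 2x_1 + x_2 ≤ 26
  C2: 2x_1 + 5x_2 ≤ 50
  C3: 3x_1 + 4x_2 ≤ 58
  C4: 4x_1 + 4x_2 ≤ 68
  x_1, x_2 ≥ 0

max z = 6x_1 + 11x_2

s.t.
  2x_1 + x_2 + s1 = 26
  2x_1 + 5x_2 + s2 = 50
  3x_1 + 4x_2 + s3 = 58
  4x_1 + 4x_2 + s4 = 68
  x_1, x_2, s1, s2, s3, s4 ≥ 0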